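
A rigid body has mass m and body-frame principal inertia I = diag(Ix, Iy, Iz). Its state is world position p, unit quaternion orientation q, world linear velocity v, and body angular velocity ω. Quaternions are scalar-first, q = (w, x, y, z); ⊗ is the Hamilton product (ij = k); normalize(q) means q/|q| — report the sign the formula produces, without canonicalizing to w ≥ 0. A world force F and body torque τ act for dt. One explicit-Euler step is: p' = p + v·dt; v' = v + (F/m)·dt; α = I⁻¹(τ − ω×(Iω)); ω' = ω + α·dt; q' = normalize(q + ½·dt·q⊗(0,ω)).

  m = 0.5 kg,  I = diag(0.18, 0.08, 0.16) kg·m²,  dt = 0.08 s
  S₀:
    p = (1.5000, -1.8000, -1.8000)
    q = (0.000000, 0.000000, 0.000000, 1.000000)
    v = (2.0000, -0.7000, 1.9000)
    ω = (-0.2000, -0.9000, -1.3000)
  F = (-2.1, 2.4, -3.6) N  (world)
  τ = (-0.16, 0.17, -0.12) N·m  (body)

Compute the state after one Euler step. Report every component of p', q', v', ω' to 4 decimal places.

ω×(Iω) gyroscopic = (0.0936, 0.0052, -0.0180)
(τ − ω×Iω)/I = (-1.4089, 2.0600, -0.6375)
ω' = ω + α·dt = (-0.3127, -0.7352, -1.3510)
q⊗(0,ω) = (1.3000000, 0.9000000, -0.2000000, 0.0000000)
q + ½dt·q⊗(0,ω), renormalized = (0.0519, 0.0359, -0.0080, 0.9980)
linear accel F/m = (-4.2000, 4.8000, -7.2000)
p' = p + v·dt = (1.6600, -1.8560, -1.6480)
new velocity v' = (1.6640, -0.3160, 1.3240)

p' = (1.6600, -1.8560, -1.6480)
q' = (0.0519, 0.0359, -0.0080, 0.9980)
v' = (1.6640, -0.3160, 1.3240)
ω' = (-0.3127, -0.7352, -1.3510)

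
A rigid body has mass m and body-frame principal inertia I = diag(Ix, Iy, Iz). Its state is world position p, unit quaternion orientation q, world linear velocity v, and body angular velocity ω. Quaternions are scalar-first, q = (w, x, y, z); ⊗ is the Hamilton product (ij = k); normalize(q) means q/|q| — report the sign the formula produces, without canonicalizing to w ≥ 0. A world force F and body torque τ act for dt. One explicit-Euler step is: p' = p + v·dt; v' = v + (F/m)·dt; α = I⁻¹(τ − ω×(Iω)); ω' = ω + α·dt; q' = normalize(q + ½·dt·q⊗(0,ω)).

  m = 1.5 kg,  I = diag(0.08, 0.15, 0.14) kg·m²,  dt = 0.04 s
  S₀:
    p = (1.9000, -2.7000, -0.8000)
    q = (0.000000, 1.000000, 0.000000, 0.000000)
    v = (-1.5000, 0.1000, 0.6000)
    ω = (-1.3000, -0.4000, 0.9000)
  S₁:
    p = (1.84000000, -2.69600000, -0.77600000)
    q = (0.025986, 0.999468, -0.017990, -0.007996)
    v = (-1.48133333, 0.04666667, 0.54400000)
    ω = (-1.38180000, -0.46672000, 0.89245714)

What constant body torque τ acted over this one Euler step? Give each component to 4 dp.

Δω = ω₁−ω₀ = (-0.08180000, -0.06672000, -0.00754286)
I·α + gyro = (-0.1600, -0.1800, 0.0100)

τ = (-0.1600, -0.1800, 0.0100)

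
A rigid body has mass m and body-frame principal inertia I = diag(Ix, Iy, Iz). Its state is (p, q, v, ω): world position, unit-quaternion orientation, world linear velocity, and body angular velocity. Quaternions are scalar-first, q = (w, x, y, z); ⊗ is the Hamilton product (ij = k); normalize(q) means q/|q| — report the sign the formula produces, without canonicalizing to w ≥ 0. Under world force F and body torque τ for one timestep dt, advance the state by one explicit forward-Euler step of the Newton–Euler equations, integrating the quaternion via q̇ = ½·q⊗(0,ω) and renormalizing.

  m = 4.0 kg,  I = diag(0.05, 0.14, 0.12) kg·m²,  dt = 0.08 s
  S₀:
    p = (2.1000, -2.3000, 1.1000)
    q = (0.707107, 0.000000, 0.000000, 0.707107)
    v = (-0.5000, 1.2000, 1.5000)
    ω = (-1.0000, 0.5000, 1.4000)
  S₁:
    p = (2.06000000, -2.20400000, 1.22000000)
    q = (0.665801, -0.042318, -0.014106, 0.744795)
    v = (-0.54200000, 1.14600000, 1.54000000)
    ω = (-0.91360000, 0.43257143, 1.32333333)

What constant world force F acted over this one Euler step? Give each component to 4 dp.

F = (-2.1000, -2.7000, 2.0000)

velocity change Δv = (-0.04200000, -0.05400000, 0.04000000)
m·(v₁−v₀)/dt = (-2.1000, -2.7000, 2.0000)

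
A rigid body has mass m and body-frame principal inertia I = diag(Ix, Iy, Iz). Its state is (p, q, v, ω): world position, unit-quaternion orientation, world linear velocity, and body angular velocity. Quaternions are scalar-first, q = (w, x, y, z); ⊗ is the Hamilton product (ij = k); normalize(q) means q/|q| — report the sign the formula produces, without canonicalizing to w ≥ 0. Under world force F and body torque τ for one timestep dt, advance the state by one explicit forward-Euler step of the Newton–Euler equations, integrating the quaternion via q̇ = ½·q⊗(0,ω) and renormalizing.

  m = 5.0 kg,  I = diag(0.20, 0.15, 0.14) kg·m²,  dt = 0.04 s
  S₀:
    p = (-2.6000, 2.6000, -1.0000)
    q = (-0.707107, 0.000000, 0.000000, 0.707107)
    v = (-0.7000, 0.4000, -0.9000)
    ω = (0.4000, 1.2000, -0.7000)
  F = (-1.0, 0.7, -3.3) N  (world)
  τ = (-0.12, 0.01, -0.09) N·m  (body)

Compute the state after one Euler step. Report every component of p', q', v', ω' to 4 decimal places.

(τ − ω×Iω)/I = (-0.6420, 0.1787, -0.4714)
ω + α·dt = (0.3743, 1.2071, -0.7189)
2q̇ = q⊗(0,ω) = (0.4949749, -1.1313712, -0.5656856, 0.4949749)
q' = normalize(q + ½dt·q⊗(0,ω)) = (-0.6969, -0.0226, -0.0113, 0.7167)
a = (-0.2000, 0.1400, -0.6600)
new position p' = (-2.6280, 2.6160, -1.0360)
v + (F/m)dt = (-0.7080, 0.4056, -0.9264)

p' = (-2.6280, 2.6160, -1.0360)
q' = (-0.6969, -0.0226, -0.0113, 0.7167)
v' = (-0.7080, 0.4056, -0.9264)
ω' = (0.3743, 1.2071, -0.7189)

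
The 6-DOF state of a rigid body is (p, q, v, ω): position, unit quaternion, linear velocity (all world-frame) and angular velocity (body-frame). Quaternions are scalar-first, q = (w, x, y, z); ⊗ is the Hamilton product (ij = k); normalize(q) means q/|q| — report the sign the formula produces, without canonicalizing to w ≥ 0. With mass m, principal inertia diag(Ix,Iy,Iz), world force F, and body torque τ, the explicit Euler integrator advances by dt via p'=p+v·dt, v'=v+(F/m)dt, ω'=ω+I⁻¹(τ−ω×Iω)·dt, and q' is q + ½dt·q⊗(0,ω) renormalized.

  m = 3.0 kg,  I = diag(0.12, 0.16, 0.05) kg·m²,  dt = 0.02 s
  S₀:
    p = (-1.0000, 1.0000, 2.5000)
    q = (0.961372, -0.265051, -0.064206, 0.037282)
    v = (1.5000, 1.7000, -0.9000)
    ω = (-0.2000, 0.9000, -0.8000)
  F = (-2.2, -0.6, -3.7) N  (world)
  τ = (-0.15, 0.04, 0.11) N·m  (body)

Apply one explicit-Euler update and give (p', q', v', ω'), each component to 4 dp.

precession coupling ω×(Iω) = (0.0792, 0.0112, -0.0072)
angular accel α = (-1.9100, 0.1800, 2.3440)
new body rate ω' = (-0.2382, 0.9036, -0.7531)
q⊗(0,ω) = (0.0346008, -0.1744634, 0.6457376, -1.0204847)
q + ½dt·q⊗(0,ω), renormalized = (0.9616, -0.2668, -0.0577, 0.0271)
p' = p + v·dt = (-0.9700, 1.0340, 2.4820)
v + (F/m)dt = (1.4853, 1.6960, -0.9247)

p' = (-0.9700, 1.0340, 2.4820)
q' = (0.9616, -0.2668, -0.0577, 0.0271)
v' = (1.4853, 1.6960, -0.9247)
ω' = (-0.2382, 0.9036, -0.7531)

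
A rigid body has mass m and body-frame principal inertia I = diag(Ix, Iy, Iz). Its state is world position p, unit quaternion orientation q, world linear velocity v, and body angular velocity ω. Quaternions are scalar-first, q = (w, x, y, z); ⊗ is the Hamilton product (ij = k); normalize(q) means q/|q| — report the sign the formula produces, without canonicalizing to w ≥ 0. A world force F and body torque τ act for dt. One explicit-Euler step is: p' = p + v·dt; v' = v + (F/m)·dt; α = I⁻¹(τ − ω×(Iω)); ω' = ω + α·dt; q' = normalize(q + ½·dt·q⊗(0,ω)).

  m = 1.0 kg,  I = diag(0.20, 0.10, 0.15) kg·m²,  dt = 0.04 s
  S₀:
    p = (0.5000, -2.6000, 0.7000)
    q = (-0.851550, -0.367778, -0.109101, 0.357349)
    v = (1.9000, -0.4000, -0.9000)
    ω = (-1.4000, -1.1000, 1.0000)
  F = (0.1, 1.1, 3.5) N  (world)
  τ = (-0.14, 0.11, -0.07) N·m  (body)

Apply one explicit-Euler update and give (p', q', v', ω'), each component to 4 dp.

a = F/m = (0.1000, 1.1000, 3.5000)
new position p' = (0.5760, -2.6160, 0.6640)
v' = v + a·dt = (1.9040, -0.3560, -0.7600)
ω×(Iω) gyroscopic = (-0.0550, -0.0700, -0.1540)
α = I⁻¹(τ − ω×Iω) = (-0.4250, 1.8000, 0.5600)
new body rate ω' = (-1.4170, -1.0280, 1.0224)
Hamilton product q⊗(0,ω) = (-0.9922493, 1.4761529, 0.8041944, -0.5997356)
q + ½dt·q⊗(0,ω), renormalized = (-0.8707, -0.3380, -0.0929, 0.3451)

p' = (0.5760, -2.6160, 0.6640)
q' = (-0.8707, -0.3380, -0.0929, 0.3451)
v' = (1.9040, -0.3560, -0.7600)
ω' = (-1.4170, -1.0280, 1.0224)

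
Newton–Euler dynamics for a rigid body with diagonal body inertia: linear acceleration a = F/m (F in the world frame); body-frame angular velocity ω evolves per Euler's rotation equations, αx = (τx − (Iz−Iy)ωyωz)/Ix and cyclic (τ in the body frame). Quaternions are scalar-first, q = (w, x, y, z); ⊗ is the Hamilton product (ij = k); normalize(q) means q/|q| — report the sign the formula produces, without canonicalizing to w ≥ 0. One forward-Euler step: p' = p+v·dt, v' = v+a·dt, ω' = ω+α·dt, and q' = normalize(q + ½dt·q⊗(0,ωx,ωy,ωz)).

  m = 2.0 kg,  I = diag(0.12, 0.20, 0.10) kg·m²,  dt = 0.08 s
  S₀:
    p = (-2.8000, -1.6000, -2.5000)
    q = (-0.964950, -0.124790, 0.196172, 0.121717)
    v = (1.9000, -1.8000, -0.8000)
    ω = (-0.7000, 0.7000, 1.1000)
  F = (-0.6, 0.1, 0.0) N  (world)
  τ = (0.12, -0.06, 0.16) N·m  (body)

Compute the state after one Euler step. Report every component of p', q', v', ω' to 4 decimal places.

p' = (-2.6480, -1.7440, -2.5640)
q' = (-0.9776, -0.0924, 0.1709, 0.0811)
v' = (1.8760, -1.7960, -0.8000)
ω' = (-0.5687, 0.6822, 1.2594)

precession coupling ω×(Iω) = (-0.0770, -0.0154, -0.0392)
angular accel α = (1.6417, -0.2230, 1.9920)
ω + α·dt = (-0.5687, 0.6822, 1.2594)
2q̇ = q⊗(0,ω) = (-0.3585621, 0.8060523, -0.6233979, -1.0114776)
q + ½dt·q⊗(0,ω), renormalized = (-0.9776, -0.0924, 0.1709, 0.0811)
p + v·dt = (-2.6480, -1.7440, -2.5640)
v' = v + a·dt = (1.8760, -1.7960, -0.8000)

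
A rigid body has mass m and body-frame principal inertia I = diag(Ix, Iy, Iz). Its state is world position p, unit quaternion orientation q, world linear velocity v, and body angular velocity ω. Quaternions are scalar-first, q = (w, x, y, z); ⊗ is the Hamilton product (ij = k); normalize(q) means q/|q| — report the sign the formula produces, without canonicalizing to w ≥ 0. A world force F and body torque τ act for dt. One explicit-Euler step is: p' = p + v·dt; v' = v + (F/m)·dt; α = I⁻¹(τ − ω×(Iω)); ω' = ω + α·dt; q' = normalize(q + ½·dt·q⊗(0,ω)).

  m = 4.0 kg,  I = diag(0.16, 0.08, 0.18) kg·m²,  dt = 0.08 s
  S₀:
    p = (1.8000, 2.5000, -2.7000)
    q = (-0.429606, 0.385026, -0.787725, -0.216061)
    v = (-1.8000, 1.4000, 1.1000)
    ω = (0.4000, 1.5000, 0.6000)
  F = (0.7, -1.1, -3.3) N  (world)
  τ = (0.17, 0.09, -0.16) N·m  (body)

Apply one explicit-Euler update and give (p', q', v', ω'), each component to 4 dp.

p' = (1.6560, 2.6120, -2.6120)
q' = (-0.3825, 0.3714, -0.8244, -0.1902)
v' = (-1.7860, 1.3780, 1.0340)
ω' = (0.4400, 1.5948, 0.5502)

a = F/m = (0.1750, -0.2750, -0.8250)
new position p' = (1.6560, 2.6120, -2.6120)
new velocity v' = (-1.7860, 1.3780, 1.0340)
(τ − ω×Iω)/I = (0.5000, 1.1850, -0.6222)
ω' = ω + α·dt = (0.4400, 1.5948, 0.5502)
2q̇ = q⊗(0,ω) = (1.1572137, -0.3203859, -0.9618490, 0.6348654)
q + ½dt·q⊗(0,ω), renormalized = (-0.3825, 0.3714, -0.8244, -0.1902)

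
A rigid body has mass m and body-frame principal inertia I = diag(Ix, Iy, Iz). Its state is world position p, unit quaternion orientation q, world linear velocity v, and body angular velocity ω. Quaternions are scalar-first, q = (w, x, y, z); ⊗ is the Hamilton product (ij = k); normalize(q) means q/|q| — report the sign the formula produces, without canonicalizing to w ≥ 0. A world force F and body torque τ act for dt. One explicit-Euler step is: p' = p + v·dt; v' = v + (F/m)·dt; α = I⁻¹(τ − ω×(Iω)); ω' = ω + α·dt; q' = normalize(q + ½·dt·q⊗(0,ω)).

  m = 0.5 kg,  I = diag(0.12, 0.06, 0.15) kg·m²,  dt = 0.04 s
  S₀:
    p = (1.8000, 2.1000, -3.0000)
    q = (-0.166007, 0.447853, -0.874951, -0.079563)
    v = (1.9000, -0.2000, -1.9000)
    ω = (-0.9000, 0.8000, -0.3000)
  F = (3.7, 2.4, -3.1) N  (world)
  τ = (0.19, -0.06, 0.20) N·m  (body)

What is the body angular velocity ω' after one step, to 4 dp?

ω' = (-0.8295, 0.7654, -0.2582)

ω×(Iω) gyroscopic = (-0.0216, -0.0081, 0.0432)
angular accel α = (1.7633, -0.8650, 1.0453)
ω' = ω + α·dt = (-0.8295, 0.7654, -0.2582)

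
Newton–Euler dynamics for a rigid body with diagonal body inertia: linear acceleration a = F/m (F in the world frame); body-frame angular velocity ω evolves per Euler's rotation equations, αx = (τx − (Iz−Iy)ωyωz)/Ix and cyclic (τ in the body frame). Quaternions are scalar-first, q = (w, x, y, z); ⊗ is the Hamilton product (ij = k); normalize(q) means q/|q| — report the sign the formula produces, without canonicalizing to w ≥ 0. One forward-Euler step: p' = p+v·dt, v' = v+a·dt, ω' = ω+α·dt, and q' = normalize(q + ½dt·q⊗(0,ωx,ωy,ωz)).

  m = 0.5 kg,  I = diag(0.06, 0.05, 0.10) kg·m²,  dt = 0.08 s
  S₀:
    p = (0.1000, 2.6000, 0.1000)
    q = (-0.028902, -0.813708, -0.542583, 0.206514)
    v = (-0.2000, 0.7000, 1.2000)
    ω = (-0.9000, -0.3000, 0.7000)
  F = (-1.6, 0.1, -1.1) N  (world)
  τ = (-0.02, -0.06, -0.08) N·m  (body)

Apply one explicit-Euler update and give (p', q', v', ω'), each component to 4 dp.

p' = (0.0840, 2.6560, 0.1960)
q' = (-0.0704, -0.8245, -0.5263, 0.1957)
v' = (-0.4560, 0.7160, 1.0240)
ω' = (-0.9127, -0.4363, 0.6382)

α = I⁻¹(τ − ω×Iω) = (-0.1583, -1.7040, -0.7730)
new body rate ω' = (-0.9127, -0.4363, 0.6382)
q⊗(0,ω) = (-1.0396719, -0.2918421, 0.3924036, -0.2644437)
updated quaternion q' = (-0.0704, -0.8245, -0.5263, 0.1957)
linear accel F/m = (-3.2000, 0.2000, -2.2000)
p + v·dt = (0.0840, 2.6560, 0.1960)
v + (F/m)dt = (-0.4560, 0.7160, 1.0240)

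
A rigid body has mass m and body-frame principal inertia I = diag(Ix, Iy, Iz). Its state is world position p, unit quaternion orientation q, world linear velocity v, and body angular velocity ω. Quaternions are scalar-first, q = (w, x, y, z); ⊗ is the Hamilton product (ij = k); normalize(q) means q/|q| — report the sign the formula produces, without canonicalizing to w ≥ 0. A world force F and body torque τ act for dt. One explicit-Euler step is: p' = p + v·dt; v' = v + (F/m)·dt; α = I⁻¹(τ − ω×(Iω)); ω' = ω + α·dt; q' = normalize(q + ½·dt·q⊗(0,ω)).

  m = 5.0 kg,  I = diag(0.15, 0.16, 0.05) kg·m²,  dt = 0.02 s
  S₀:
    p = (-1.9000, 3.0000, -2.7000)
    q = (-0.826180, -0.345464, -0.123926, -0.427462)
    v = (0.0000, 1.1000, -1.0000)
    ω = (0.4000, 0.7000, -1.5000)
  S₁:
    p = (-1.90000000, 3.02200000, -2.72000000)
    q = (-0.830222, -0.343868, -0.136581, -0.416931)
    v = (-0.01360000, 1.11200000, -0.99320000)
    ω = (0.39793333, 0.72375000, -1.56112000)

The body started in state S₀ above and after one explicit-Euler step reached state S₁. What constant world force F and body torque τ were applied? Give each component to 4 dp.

v₁ − v₀ = (-0.01360000, 0.01200000, 0.00680000)
m·(v₁−v₀)/dt = (-3.4000, 3.0000, 1.7000)
rate change Δω = (-0.00206667, 0.02375000, -0.06112000)
I·α + gyro = (0.1000, 0.1300, -0.1500)

F = (-3.4000, 3.0000, 1.7000)
τ = (0.1000, 0.1300, -0.1500)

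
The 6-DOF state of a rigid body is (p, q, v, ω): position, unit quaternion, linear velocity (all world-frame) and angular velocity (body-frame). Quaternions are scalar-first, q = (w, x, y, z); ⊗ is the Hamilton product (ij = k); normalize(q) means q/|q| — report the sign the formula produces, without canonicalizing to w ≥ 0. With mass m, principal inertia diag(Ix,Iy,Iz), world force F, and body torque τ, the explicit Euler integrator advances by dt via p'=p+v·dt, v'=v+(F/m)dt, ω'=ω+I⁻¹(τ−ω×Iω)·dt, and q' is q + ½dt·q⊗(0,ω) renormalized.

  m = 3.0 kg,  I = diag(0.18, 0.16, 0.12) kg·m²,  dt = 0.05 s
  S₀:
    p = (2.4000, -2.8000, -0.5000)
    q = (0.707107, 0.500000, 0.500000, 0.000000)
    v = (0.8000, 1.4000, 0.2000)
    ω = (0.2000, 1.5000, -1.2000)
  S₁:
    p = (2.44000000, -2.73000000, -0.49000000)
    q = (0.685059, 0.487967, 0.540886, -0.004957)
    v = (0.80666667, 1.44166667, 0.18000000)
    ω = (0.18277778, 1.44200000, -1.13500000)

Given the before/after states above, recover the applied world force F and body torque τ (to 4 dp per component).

F = (0.4000, 2.5000, -1.2000)
τ = (0.0100, -0.2000, 0.1500)

Δω = ω₁−ω₀ = (-0.01722222, -0.05800000, 0.06500000)
I·α + gyro = (0.0100, -0.2000, 0.1500)
v₁ − v₀ = (0.00666667, 0.04166667, -0.02000000)
F = m·Δv/dt = (0.4000, 2.5000, -1.2000)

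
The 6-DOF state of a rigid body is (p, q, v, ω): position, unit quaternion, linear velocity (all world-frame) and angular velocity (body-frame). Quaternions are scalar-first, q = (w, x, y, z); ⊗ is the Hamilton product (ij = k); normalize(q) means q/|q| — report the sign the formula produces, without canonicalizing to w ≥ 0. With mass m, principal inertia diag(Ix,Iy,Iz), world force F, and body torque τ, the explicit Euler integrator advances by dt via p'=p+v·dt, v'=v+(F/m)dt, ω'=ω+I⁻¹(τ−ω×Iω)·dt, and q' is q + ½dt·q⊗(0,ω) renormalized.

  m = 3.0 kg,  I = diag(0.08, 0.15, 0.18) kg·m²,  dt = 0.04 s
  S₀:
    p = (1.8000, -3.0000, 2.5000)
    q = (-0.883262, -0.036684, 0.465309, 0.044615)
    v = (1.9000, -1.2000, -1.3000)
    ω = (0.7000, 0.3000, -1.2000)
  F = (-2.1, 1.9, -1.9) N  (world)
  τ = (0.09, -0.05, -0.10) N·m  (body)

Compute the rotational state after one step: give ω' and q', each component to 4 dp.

(τ − ω×Iω)/I = (1.2600, -0.8933, -0.6372)
ω + α·dt = (0.7504, 0.2643, -1.2255)
2q̇ = q⊗(0,ω) = (-0.0603759, -1.1900387, -0.2777689, 0.7231929)
updated quaternion q' = (-0.8841, -0.0605, 0.4596, 0.0591)

ω' = (0.7504, 0.2643, -1.2255)
q' = (-0.8841, -0.0605, 0.4596, 0.0591)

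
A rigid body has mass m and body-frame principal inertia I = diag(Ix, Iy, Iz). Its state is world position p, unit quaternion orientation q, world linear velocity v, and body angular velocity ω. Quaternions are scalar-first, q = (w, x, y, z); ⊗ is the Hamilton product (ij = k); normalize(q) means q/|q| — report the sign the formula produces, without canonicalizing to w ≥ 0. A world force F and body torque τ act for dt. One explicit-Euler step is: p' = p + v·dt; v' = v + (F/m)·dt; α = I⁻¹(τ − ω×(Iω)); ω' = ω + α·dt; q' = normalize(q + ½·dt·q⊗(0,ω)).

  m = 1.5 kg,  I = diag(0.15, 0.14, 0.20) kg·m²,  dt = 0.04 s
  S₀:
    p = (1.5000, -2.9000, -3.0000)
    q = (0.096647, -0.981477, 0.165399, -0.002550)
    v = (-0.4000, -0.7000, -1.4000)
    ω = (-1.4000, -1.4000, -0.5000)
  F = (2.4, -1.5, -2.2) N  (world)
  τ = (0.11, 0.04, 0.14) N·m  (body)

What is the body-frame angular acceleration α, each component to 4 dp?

ω×(Iω) gyroscopic = (0.0420, -0.0350, -0.0196)
α = I⁻¹(τ − ω×Iω) = (0.4533, 0.5357, 0.7980)

α = (0.4533, 0.5357, 0.7980)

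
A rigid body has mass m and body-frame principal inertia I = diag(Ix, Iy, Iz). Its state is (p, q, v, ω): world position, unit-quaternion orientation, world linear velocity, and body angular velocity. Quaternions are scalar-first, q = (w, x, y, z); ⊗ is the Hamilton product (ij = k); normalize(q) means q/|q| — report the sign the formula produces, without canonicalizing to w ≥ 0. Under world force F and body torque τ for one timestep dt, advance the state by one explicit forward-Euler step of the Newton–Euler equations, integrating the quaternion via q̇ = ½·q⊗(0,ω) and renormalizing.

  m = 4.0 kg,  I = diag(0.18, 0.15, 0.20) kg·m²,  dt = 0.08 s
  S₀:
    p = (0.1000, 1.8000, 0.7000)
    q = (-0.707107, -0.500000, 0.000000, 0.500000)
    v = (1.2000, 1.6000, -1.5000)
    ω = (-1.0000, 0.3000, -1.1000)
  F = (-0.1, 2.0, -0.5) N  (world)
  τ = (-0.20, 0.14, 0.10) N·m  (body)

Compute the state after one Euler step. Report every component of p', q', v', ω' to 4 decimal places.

p' = (0.1960, 1.9280, 0.5800)
q' = (-0.7038, -0.4768, -0.0504, 0.5241)
v' = (1.1980, 1.6400, -1.5100)
ω' = (-1.0816, 0.3864, -1.0636)

linear accel F/m = (-0.0250, 0.5000, -0.1250)
p + v·dt = (0.1960, 1.9280, 0.5800)
new velocity v' = (1.1980, 1.6400, -1.5100)
(τ − ω×Iω)/I = (-1.0194, 1.0800, 0.4550)
ω + α·dt = (-1.0816, 0.3864, -1.0636)
2q̇ = q⊗(0,ω) = (0.0500000, 0.5571070, -1.2621321, 0.6278177)
q' = normalize(q + ½dt·q⊗(0,ω)) = (-0.7038, -0.4768, -0.0504, 0.5241)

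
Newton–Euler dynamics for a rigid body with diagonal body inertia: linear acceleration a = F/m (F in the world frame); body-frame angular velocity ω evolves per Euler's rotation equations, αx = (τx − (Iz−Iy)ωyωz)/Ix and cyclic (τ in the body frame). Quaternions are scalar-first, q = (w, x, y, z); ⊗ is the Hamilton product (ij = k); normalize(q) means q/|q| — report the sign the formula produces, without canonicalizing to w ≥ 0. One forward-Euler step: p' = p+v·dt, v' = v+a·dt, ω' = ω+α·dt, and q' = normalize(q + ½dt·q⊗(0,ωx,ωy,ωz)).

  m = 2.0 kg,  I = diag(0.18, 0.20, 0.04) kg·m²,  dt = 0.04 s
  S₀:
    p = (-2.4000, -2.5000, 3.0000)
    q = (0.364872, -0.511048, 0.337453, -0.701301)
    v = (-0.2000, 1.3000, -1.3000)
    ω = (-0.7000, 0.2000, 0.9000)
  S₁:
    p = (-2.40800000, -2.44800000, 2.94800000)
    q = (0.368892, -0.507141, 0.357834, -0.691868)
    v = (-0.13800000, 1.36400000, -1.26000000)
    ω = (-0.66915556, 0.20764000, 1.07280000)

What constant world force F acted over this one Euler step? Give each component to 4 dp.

velocity change Δv = (0.06200000, 0.06400000, 0.04000000)
applied force F = (3.1000, 3.2000, 2.0000)

F = (3.1000, 3.2000, 2.0000)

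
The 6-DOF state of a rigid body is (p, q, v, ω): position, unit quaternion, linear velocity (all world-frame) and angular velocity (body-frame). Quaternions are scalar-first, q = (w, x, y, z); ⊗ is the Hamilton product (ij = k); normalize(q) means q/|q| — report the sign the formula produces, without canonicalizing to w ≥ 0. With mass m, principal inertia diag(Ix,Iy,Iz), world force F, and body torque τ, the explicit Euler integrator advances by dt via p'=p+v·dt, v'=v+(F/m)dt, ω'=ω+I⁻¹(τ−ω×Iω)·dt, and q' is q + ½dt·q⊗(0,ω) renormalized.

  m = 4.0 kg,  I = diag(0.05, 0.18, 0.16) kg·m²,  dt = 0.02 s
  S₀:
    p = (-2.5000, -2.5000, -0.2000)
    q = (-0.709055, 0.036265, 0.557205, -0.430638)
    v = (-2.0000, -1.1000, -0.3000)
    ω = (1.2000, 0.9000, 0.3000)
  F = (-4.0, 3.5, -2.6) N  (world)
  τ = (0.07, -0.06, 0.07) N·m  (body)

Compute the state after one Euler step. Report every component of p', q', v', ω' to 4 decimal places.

p' = (-2.5400, -2.5220, -0.2060)
q' = (-0.7131, 0.0333, 0.5455, -0.4391)
v' = (-2.0200, -1.0825, -0.3130)
ω' = (1.2302, 0.8977, 0.2912)

a = (-1.0000, 0.8750, -0.6500)
p + v·dt = (-2.5400, -2.5220, -0.2060)
new velocity v' = (-2.0200, -1.0825, -0.3130)
α = I⁻¹(τ − ω×Iω) = (1.5080, -0.1133, -0.4400)
ω' = ω + α·dt = (1.2302, 0.8977, 0.2912)
2q̇ = q⊗(0,ω) = (-0.4158111, -0.2961303, -1.1657946, -0.8487240)
q + ½dt·q⊗(0,ω), renormalized = (-0.7131, 0.0333, 0.5455, -0.4391)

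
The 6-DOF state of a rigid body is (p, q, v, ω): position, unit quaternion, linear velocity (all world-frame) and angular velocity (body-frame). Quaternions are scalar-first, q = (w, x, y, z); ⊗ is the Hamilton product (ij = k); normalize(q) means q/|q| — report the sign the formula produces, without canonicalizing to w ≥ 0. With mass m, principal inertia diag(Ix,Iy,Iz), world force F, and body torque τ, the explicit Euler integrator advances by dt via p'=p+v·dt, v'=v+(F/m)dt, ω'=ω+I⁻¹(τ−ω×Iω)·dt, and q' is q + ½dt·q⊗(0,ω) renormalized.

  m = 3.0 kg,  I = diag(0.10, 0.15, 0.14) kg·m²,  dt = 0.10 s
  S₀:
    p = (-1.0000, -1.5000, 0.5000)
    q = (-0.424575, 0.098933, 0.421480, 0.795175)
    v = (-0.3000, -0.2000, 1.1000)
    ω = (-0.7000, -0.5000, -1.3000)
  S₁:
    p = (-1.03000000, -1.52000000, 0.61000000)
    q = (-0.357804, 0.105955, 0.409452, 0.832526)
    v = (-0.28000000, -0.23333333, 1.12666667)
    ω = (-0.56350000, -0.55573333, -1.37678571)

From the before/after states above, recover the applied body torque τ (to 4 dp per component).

τ = (0.1300, -0.1200, -0.0900)

ω₁ − ω₀ = (0.13650000, -0.05573333, -0.07678571)
ω₀×(Iω₀) = (-0.0065, -0.0364, 0.0175)
τ = I·(Δω/dt) + ω₀×(Iω₀) = (0.1300, -0.1200, -0.0900)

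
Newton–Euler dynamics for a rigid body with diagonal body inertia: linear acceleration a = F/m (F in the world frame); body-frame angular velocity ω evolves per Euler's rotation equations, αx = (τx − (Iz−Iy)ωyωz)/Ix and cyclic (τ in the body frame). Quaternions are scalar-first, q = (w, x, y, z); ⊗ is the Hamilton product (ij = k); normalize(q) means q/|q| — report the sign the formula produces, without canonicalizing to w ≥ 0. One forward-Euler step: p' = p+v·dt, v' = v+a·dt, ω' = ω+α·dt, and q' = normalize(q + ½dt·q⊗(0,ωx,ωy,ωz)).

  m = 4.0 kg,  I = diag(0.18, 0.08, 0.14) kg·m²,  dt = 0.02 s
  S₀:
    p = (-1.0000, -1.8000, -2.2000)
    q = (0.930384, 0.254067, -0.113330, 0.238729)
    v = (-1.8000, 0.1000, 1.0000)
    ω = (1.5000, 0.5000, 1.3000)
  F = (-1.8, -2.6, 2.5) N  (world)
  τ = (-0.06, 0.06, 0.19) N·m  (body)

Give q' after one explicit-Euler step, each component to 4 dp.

q' = (0.9238, 0.2653, -0.1084, 0.2537)

Hamilton product q⊗(0,ω) = (-0.6347832, 1.1288825, 0.4929984, 1.5065277)
q + ½dt·q⊗(0,ω), renormalized = (0.9238, 0.2653, -0.1084, 0.2537)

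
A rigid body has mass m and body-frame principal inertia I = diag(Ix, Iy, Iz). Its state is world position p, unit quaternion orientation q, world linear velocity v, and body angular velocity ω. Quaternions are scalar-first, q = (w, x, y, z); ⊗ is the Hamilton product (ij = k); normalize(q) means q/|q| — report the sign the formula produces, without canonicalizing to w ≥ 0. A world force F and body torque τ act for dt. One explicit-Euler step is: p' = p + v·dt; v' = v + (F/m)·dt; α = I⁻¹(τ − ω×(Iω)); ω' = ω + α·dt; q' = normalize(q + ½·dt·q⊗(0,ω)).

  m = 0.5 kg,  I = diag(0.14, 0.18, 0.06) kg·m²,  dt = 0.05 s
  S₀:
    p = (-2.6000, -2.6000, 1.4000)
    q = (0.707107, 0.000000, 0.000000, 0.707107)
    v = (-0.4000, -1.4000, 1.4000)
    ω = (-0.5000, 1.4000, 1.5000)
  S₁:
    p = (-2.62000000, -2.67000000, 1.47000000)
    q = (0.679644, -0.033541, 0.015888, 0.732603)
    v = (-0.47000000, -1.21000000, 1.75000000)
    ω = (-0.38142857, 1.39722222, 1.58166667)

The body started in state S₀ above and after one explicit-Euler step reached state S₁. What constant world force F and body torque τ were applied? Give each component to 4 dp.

ω₁ − ω₀ = (0.11857143, -0.00277778, 0.08166667)
τ = I·(Δω/dt) + ω₀×(Iω₀) = (0.0800, -0.0700, 0.0700)
Δv = v₁−v₀ = (-0.07000000, 0.19000000, 0.35000000)
F = m·Δv/dt = (-0.7000, 1.9000, 3.5000)

F = (-0.7000, 1.9000, 3.5000)
τ = (0.0800, -0.0700, 0.0700)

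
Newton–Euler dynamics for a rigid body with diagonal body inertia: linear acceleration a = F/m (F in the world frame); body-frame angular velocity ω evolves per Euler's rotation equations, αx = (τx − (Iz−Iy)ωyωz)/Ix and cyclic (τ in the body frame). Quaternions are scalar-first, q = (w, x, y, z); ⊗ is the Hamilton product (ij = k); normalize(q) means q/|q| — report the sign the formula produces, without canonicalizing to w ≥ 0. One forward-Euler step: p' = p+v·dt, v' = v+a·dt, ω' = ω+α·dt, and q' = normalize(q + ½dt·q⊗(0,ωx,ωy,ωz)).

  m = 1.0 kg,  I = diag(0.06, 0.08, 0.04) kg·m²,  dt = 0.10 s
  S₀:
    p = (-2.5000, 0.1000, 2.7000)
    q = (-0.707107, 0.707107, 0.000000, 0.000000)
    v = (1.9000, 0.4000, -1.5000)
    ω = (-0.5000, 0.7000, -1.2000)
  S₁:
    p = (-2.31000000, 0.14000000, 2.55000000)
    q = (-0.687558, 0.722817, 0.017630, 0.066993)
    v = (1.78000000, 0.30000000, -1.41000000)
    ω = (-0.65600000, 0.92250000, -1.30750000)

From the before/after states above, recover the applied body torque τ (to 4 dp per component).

ω₁ − ω₀ = (-0.15600000, 0.22250000, -0.10750000)
gyro term ω₀×Iω₀ = (0.0336, 0.0120, -0.0070)
applied torque τ = (-0.0600, 0.1900, -0.0500)

τ = (-0.0600, 0.1900, -0.0500)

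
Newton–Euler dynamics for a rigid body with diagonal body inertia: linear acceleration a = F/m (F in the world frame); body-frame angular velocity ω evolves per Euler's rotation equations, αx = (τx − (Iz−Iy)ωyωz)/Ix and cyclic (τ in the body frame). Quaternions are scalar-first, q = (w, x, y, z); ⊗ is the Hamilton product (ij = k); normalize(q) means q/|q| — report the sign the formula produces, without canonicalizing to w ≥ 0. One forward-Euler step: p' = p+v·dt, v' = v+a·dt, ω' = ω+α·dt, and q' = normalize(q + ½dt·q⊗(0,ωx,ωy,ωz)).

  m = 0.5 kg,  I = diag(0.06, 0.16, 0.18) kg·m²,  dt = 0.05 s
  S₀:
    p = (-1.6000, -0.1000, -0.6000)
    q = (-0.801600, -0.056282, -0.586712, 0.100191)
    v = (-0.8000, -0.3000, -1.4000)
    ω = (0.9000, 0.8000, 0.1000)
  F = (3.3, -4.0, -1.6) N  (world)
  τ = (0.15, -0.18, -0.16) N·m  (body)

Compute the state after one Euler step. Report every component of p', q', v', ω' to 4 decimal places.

p + v·dt = (-1.6400, -0.1150, -0.6700)
new velocity v' = (-0.4700, -0.7000, -1.5600)
ω×(Iω) gyroscopic = (0.0016, -0.0108, 0.0720)
angular accel α = (2.4733, -1.0575, -1.2889)
ω + α·dt = (1.0237, 0.7471, 0.0356)
2q̇ = q⊗(0,ω) = (0.5100043, -0.8602640, -0.5454799, 0.4028552)
updated quaternion q' = (-0.7885, -0.0778, -0.6001, 0.1102)

p' = (-1.6400, -0.1150, -0.6700)
q' = (-0.7885, -0.0778, -0.6001, 0.1102)
v' = (-0.4700, -0.7000, -1.5600)
ω' = (1.0237, 0.7471, 0.0356)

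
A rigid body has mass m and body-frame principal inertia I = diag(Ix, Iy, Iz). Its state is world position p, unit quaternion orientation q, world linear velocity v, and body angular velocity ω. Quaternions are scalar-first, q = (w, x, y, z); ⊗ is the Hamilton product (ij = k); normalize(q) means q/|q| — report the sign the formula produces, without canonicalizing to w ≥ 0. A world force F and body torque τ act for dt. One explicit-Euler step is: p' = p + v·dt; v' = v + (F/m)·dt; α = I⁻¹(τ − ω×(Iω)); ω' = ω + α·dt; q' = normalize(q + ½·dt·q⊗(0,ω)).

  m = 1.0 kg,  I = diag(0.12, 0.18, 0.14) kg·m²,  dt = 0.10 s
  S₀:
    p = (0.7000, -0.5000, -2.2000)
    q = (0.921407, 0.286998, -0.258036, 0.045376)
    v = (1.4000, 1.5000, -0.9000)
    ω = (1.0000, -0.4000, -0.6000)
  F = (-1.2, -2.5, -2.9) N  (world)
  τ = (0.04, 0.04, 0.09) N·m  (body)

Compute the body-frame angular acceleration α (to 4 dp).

gyro term ω×Iω = (-0.0096, 0.0120, -0.0240)
α = I⁻¹(τ − ω×Iω) = (0.4133, 0.1556, 0.8143)

α = (0.4133, 0.1556, 0.8143)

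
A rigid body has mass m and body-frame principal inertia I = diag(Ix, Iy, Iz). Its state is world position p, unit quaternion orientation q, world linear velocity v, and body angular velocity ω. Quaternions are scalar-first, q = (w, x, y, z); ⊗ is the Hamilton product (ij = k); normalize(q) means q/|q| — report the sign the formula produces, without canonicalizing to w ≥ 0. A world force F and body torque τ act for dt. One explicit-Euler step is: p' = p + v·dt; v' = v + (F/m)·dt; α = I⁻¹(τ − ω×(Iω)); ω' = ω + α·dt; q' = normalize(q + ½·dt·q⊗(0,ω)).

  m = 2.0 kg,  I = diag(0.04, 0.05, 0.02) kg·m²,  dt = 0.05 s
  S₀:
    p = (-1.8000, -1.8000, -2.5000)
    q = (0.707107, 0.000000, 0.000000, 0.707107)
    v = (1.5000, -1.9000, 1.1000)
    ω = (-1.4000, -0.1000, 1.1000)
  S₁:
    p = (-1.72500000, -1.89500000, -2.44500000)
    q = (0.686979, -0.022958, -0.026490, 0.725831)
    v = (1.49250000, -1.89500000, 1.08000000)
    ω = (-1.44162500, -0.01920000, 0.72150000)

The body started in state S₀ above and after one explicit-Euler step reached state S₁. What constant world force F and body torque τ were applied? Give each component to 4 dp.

Δω = ω₁−ω₀ = (-0.04162500, 0.08080000, -0.37850000)
I·α + gyro = (-0.0300, 0.0500, -0.1500)
v₁ − v₀ = (-0.00750000, 0.00500000, -0.02000000)
applied force F = (-0.3000, 0.2000, -0.8000)

F = (-0.3000, 0.2000, -0.8000)
τ = (-0.0300, 0.0500, -0.1500)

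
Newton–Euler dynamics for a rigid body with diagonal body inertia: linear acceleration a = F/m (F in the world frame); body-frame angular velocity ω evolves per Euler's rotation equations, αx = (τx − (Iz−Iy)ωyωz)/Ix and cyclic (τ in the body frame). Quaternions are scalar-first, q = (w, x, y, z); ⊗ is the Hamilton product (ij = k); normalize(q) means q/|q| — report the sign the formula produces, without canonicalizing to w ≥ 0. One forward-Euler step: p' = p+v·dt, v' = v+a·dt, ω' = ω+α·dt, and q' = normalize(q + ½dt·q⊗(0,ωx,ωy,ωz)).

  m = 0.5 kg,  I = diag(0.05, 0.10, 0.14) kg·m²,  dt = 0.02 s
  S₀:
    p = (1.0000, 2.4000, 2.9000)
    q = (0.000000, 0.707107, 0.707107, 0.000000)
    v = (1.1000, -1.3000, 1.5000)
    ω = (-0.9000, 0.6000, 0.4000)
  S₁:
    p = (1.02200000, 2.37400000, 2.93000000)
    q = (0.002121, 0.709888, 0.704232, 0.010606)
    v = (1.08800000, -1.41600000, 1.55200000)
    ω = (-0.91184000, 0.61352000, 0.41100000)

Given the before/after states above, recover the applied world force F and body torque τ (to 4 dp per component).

Δv = v₁−v₀ = (-0.01200000, -0.11600000, 0.05200000)
applied force F = (-0.3000, -2.9000, 1.3000)
rate change Δω = (-0.01184000, 0.01352000, 0.01100000)
I·α + gyro = (-0.0200, 0.1000, 0.0500)

F = (-0.3000, -2.9000, 1.3000)
τ = (-0.0200, 0.1000, 0.0500)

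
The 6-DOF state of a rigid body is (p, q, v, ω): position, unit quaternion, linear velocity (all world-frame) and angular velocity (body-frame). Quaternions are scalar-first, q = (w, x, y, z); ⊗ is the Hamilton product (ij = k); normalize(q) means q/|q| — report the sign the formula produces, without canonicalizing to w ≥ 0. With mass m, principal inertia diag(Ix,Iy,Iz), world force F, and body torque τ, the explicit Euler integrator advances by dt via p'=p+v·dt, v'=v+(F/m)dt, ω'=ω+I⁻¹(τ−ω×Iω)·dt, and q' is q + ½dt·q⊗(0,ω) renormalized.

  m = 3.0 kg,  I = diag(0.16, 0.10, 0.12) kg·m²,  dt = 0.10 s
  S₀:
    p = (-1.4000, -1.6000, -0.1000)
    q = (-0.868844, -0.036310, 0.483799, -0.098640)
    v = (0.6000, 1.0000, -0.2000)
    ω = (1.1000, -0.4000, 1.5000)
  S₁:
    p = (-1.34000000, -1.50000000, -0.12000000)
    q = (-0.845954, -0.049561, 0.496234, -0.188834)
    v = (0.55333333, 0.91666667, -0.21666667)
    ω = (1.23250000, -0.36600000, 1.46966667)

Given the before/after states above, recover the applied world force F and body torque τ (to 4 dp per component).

F = (-1.4000, -2.5000, -0.5000)
τ = (0.2000, 0.1000, -0.0100)

ω₁ − ω₀ = (0.13250000, 0.03400000, -0.03033333)
precession coupling = (-0.0120, 0.0660, 0.0264)
I·α + gyro = (0.2000, 0.1000, -0.0100)
Δv = v₁−v₀ = (-0.04666667, -0.08333333, -0.01666667)
F = m·Δv/dt = (-1.4000, -2.5000, -0.5000)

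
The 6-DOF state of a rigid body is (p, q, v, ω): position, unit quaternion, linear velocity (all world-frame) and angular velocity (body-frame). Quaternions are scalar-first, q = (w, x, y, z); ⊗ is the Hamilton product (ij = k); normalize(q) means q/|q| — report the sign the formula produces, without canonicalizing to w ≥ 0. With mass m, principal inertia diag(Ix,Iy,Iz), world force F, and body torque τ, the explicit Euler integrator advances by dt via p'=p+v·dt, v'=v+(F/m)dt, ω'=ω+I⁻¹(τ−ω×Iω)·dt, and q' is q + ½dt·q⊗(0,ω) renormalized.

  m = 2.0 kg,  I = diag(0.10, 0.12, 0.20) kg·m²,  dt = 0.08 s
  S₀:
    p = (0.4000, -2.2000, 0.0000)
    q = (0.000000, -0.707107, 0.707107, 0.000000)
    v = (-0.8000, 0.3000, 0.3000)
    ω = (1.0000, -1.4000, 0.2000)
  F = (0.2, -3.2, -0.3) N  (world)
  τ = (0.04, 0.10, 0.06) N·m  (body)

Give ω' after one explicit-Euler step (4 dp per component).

gyro term ω×Iω = (-0.0224, -0.0200, -0.0280)
(τ − ω×Iω)/I = (0.6240, 1.0000, 0.4400)
new body rate ω' = (1.0499, -1.3200, 0.2352)

ω' = (1.0499, -1.3200, 0.2352)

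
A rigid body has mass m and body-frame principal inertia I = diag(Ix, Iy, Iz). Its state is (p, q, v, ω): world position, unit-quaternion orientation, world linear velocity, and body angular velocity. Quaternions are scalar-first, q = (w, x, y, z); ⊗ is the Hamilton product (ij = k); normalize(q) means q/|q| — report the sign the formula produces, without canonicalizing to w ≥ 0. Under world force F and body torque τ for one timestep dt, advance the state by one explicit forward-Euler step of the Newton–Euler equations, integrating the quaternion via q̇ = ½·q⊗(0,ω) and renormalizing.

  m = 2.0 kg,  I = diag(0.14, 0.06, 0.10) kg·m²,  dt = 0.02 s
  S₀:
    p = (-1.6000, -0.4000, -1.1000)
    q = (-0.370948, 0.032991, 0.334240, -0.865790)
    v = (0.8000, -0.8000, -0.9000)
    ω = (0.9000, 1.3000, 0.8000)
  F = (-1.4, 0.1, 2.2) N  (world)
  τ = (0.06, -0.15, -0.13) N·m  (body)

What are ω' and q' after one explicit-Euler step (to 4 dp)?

ω' = (0.9026, 1.2404, 0.7927)
q' = (-0.3686, 0.0436, 0.3213, -0.8712)

gyro term ω×Iω = (0.0416, 0.0288, -0.0936)
(τ − ω×Iω)/I = (0.1314, -2.9800, -0.3640)
ω' = ω + α·dt = (0.9026, 1.2404, 0.7927)
q⊗(0,ω) = (0.2284281, 1.0590658, -1.2878362, -0.5546861)
q' = normalize(q + ½dt·q⊗(0,ω)) = (-0.3686, 0.0436, 0.3213, -0.8712)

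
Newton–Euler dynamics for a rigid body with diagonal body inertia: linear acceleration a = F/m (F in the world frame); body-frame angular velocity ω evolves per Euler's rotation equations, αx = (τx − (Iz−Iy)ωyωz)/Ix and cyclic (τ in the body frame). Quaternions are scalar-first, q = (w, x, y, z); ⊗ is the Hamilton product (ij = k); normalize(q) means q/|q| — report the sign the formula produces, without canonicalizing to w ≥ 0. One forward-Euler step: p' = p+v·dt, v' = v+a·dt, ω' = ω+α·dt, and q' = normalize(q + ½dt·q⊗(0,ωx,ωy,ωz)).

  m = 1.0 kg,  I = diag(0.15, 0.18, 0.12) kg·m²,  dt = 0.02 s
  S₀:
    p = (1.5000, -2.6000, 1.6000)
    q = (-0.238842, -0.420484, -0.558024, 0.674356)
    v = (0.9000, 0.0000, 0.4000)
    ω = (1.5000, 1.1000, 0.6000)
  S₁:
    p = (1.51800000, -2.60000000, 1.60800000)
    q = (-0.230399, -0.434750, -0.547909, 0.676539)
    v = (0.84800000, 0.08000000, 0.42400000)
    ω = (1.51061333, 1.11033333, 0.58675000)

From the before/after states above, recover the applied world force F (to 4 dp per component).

v₁ − v₀ = (-0.05200000, 0.08000000, 0.02400000)
m·(v₁−v₀)/dt = (-2.6000, 4.0000, 1.2000)

F = (-2.6000, 4.0000, 1.2000)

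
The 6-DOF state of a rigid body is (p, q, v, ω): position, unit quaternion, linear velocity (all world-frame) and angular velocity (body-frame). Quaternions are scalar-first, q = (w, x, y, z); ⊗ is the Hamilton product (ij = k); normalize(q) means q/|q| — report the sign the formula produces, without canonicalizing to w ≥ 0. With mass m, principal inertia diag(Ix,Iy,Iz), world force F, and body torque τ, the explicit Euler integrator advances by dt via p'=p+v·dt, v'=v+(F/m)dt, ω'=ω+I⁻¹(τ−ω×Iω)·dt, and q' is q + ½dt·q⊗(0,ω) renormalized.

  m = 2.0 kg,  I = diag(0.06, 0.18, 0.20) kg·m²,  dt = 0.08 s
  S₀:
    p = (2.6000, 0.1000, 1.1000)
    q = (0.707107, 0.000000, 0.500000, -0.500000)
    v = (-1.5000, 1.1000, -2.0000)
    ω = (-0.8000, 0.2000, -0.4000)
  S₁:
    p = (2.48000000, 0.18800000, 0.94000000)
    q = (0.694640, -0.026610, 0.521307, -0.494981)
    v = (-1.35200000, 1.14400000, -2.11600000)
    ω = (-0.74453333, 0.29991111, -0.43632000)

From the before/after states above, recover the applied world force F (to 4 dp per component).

v₁ − v₀ = (0.14800000, 0.04400000, -0.11600000)
F = m·Δv/dt = (3.7000, 1.1000, -2.9000)

F = (3.7000, 1.1000, -2.9000)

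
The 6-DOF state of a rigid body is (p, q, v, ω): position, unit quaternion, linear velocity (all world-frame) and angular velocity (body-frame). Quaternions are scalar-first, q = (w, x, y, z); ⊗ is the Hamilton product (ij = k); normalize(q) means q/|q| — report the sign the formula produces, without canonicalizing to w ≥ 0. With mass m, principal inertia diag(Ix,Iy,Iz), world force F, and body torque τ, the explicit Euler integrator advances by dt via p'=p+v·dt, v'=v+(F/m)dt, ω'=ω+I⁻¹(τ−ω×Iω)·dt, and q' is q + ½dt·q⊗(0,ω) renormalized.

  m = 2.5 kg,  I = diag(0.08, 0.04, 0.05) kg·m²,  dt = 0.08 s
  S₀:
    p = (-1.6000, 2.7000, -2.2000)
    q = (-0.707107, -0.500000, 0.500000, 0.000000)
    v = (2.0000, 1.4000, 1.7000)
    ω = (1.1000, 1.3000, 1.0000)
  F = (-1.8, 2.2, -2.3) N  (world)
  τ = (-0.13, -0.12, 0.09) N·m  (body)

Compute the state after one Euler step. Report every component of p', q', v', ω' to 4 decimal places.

a = F/m = (-0.7200, 0.8800, -0.9200)
p' = p + v·dt = (-1.4400, 2.8120, -2.0640)
v' = v + a·dt = (1.9424, 1.4704, 1.6264)
ω×(Iω) gyroscopic = (0.0130, 0.0330, -0.0572)
(τ − ω×Iω)/I = (-1.7875, -3.8250, 2.9440)
ω' = ω + α·dt = (0.9570, 0.9940, 1.2355)
Hamilton product q⊗(0,ω) = (-0.1000000, -0.2778177, -0.4192391, -1.9071070)
q + ½dt·q⊗(0,ω), renormalized = (-0.7089, -0.5095, 0.4817, -0.0760)

p' = (-1.4400, 2.8120, -2.0640)
q' = (-0.7089, -0.5095, 0.4817, -0.0760)
v' = (1.9424, 1.4704, 1.6264)
ω' = (0.9570, 0.9940, 1.2355)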